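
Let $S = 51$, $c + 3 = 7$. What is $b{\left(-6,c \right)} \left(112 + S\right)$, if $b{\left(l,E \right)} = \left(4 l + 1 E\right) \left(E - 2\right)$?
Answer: $-6520$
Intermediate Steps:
$c = 4$ ($c = -3 + 7 = 4$)
$b{\left(l,E \right)} = \left(-2 + E\right) \left(E + 4 l\right)$ ($b{\left(l,E \right)} = \left(4 l + E\right) \left(-2 + E\right) = \left(E + 4 l\right) \left(-2 + E\right) = \left(-2 + E\right) \left(E + 4 l\right)$)
$b{\left(-6,c \right)} \left(112 + S\right) = \left(4^{2} - -48 - 8 + 4 \cdot 4 \left(-6\right)\right) \left(112 + 51\right) = \left(16 + 48 - 8 - 96\right) 163 = \left(-40\right) 163 = -6520$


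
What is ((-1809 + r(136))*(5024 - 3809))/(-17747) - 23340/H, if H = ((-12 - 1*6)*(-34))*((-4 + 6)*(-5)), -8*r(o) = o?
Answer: 233199763/1810194 ≈ 128.83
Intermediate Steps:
r(o) = -o/8
H = -6120 (H = ((-12 - 6)*(-34))*(2*(-5)) = -18*(-34)*(-10) = 612*(-10) = -6120)
((-1809 + r(136))*(5024 - 3809))/(-17747) - 23340/H = ((-1809 - ⅛*136)*(5024 - 3809))/(-17747) - 23340/(-6120) = ((-1809 - 17)*1215)*(-1/17747) - 23340*(-1/6120) = -1826*1215*(-1/17747) + 389/102 = -2218590*(-1/17747) + 389/102 = 2218590/17747 + 389/102 = 233199763/1810194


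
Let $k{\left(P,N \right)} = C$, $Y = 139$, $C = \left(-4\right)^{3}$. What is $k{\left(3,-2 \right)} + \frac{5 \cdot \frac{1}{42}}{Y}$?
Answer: $- \frac{373627}{5838} \approx -63.999$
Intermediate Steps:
$C = -64$
$k{\left(P,N \right)} = -64$
$k{\left(3,-2 \right)} + \frac{5 \cdot \frac{1}{42}}{Y} = -64 + \frac{5 \cdot \frac{1}{42}}{139} = -64 + 5 \cdot \frac{1}{42} \cdot \frac{1}{139} = -64 + \frac{5}{42} \cdot \frac{1}{139} = -64 + \frac{5}{5838} = - \frac{373627}{5838}$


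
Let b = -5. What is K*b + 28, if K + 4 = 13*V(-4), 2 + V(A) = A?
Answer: 438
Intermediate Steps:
V(A) = -2 + A
K = -82 (K = -4 + 13*(-2 - 4) = -4 + 13*(-6) = -4 - 78 = -82)
K*b + 28 = -82*(-5) + 28 = 410 + 28 = 438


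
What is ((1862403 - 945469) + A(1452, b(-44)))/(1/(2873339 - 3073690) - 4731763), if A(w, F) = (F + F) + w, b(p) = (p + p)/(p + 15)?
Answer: -889337052145/4582065002601 ≈ -0.19409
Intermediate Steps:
b(p) = 2*p/(15 + p) (b(p) = (2*p)/(15 + p) = 2*p/(15 + p))
A(w, F) = w + 2*F (A(w, F) = 2*F + w = w + 2*F)
((1862403 - 945469) + A(1452, b(-44)))/(1/(2873339 - 3073690) - 4731763) = ((1862403 - 945469) + (1452 + 2*(2*(-44)/(15 - 44))))/(1/(2873339 - 3073690) - 4731763) = (916934 + (1452 + 2*(2*(-44)/(-29))))/(1/(-200351) - 4731763) = (916934 + (1452 + 2*(2*(-44)*(-1/29))))/(-1/200351 - 4731763) = (916934 + (1452 + 2*(88/29)))/(-948013448814/200351) = (916934 + (1452 + 176/29))*(-200351/948013448814) = (916934 + 42284/29)*(-200351/948013448814) = (26633370/29)*(-200351/948013448814) = -889337052145/4582065002601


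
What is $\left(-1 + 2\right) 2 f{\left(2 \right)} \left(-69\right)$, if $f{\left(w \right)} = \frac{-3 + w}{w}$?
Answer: $69$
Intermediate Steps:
$f{\left(w \right)} = \frac{-3 + w}{w}$
$\left(-1 + 2\right) 2 f{\left(2 \right)} \left(-69\right) = \left(-1 + 2\right) 2 \frac{-3 + 2}{2} \left(-69\right) = 1 \cdot 2 \cdot \frac{1}{2} \left(-1\right) \left(-69\right) = 2 \left(\left(- \frac{1}{2}\right) \left(-69\right)\right) = 2 \cdot \frac{69}{2} = 69$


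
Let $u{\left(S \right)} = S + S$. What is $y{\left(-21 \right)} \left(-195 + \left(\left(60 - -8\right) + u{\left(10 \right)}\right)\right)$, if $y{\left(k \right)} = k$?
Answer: $2247$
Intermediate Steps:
$u{\left(S \right)} = 2 S$
$y{\left(-21 \right)} \left(-195 + \left(\left(60 - -8\right) + u{\left(10 \right)}\right)\right) = - 21 \left(-195 + \left(\left(60 - -8\right) + 2 \cdot 10\right)\right) = - 21 \left(-195 + \left(\left(60 + 8\right) + 20\right)\right) = - 21 \left(-195 + \left(68 + 20\right)\right) = - 21 \left(-195 + 88\right) = \left(-21\right) \left(-107\right) = 2247$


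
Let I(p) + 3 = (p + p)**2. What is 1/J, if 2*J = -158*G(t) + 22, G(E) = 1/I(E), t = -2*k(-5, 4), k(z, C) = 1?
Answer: 13/64 ≈ 0.20313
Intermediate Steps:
I(p) = -3 + 4*p**2 (I(p) = -3 + (p + p)**2 = -3 + (2*p)**2 = -3 + 4*p**2)
t = -2 (t = -2*1 = -2)
G(E) = 1/(-3 + 4*E**2)
J = 64/13 (J = (-158/(-3 + 4*(-2)**2) + 22)/2 = (-158/(-3 + 4*4) + 22)/2 = (-158/(-3 + 16) + 22)/2 = (-158/13 + 22)/2 = (1/2)*(128/13) = 64/13 ≈ 4.9231)
1/J = 1/(64/13) = 13/64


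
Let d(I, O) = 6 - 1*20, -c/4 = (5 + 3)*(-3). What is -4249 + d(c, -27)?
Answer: -4263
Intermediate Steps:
c = 96 (c = -4*(5 + 3)*(-3) = -32*(-3) = -4*(-24) = 96)
d(I, O) = -14 (d(I, O) = 6 - 20 = -14)
-4249 + d(c, -27) = -4249 - 14 = -4263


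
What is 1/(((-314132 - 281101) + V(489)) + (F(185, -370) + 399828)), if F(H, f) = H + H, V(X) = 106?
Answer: -1/194929 ≈ -5.1301e-6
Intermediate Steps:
F(H, f) = 2*H
1/(((-314132 - 281101) + V(489)) + (F(185, -370) + 399828)) = 1/(((-314132 - 281101) + 106) + (2*185 + 399828)) = 1/((-595233 + 106) + (370 + 399828)) = 1/(-595127 + 400198) = 1/(-194929) = -1/194929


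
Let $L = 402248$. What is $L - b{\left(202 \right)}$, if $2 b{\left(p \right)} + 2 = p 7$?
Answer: $401542$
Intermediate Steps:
$b{\left(p \right)} = -1 + \frac{7 p}{2}$ ($b{\left(p \right)} = -1 + \frac{p 7}{2} = -1 + \frac{7 p}{2}$)
$L - b{\left(202 \right)} = 402248 - \left(-1 + \frac{7}{2} \cdot 202\right) = 402248 - \left(-1 + 707\right) = 402248 - 706 = 401542$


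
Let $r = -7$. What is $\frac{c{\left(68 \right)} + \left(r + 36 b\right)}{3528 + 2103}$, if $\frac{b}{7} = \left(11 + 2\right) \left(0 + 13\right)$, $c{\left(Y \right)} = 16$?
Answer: $\frac{14199}{1877} \approx 7.5647$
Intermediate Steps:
$b = 1183$ ($b = 7 \left(11 + 2\right) \left(0 + 13\right) = 7 \cdot 13 \cdot 13 = 7 \cdot 169 = 1183$)
$\frac{c{\left(68 \right)} + \left(r + 36 b\right)}{3528 + 2103} = \frac{16 + \left(-7 + 36 \cdot 1183\right)}{3528 + 2103} = \frac{16 + \left(-7 + 42588\right)}{5631} = \left(16 + 42581\right) \frac{1}{5631} = 42597 \cdot \frac{1}{5631} = \frac{14199}{1877}$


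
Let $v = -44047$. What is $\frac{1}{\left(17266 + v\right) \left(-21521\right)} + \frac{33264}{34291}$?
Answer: $\frac{19171836197155}{19763751619191} \approx 0.97005$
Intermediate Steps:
$\frac{1}{\left(17266 + v\right) \left(-21521\right)} + \frac{33264}{34291} = \frac{1}{\left(17266 - 44047\right) \left(-21521\right)} + \frac{33264}{34291} = \frac{1}{-26781} \left(- \frac{1}{21521}\right) + 33264 \cdot \frac{1}{34291} = \left(- \frac{1}{26781}\right) \left(- \frac{1}{21521}\right) + \frac{33264}{34291} = \frac{1}{576353901} + \frac{33264}{34291} = \frac{19171836197155}{19763751619191}$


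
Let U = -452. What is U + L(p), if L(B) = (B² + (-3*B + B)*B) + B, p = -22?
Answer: -958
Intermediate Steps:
L(B) = B - B² (L(B) = (B² + (-2*B)*B) + B = (B² - 2*B²) + B = -B² + B = B - B²)
U + L(p) = -452 - 22*(1 - 1*(-22)) = -452 - 22*(1 + 22) = -452 - 22*23 = -452 - 506 = -958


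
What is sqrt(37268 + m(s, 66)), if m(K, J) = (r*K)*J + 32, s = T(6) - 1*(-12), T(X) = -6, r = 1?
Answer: 8*sqrt(589) ≈ 194.15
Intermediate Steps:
s = 6 (s = -6 - 1*(-12) = -6 + 12 = 6)
m(K, J) = 32 + J*K (m(K, J) = (1*K)*J + 32 = K*J + 32 = J*K + 32 = 32 + J*K)
sqrt(37268 + m(s, 66)) = sqrt(37268 + (32 + 66*6)) = sqrt(37268 + (32 + 396)) = sqrt(37268 + 428) = sqrt(37696) = 8*sqrt(589)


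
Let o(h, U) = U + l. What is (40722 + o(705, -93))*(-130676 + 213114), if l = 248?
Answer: 3369818126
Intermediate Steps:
o(h, U) = 248 + U (o(h, U) = U + 248 = 248 + U)
(40722 + o(705, -93))*(-130676 + 213114) = (40722 + (248 - 93))*(-130676 + 213114) = (40722 + 155)*82438 = 40877*82438 = 3369818126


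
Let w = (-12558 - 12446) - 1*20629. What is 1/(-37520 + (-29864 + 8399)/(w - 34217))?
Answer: -15970/599190107 ≈ -2.6653e-5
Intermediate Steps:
w = -45633 (w = -25004 - 20629 = -45633)
1/(-37520 + (-29864 + 8399)/(w - 34217)) = 1/(-37520 + (-29864 + 8399)/(-45633 - 34217)) = 1/(-37520 - 21465/(-79850)) = 1/(-37520 - 21465*(-1/79850)) = 1/(-37520 + 4293/15970) = 1/(-599190107/15970) = -15970/599190107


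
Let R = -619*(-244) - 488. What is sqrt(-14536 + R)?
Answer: 2*sqrt(34003) ≈ 368.80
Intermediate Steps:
R = 150548 (R = 151036 - 488 = 150548)
sqrt(-14536 + R) = sqrt(-14536 + 150548) = sqrt(136012) = 2*sqrt(34003)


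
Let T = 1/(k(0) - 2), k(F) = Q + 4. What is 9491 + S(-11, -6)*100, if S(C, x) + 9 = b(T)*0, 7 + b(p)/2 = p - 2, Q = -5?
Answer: 8591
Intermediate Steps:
k(F) = -1 (k(F) = -5 + 4 = -1)
T = -⅓ (T = 1/(-1 - 2) = 1/(-3) = -⅓ ≈ -0.33333)
b(p) = -18 + 2*p (b(p) = -14 + 2*(p - 2) = -14 + 2*(-2 + p) = -14 + (-4 + 2*p) = -18 + 2*p)
S(C, x) = -9 (S(C, x) = -9 + (-18 + 2*(-⅓))*0 = -9 + (-18 - ⅔)*0 = -9 - 56/3*0 = -9 + 0 = -9)
9491 + S(-11, -6)*100 = 9491 - 9*100 = 9491 - 900 = 8591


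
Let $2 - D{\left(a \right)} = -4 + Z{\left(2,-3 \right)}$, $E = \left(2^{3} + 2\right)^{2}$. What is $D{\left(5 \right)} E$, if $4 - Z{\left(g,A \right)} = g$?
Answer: $400$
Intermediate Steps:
$Z{\left(g,A \right)} = 4 - g$
$E = 100$ ($E = \left(8 + 2\right)^{2} = 10^{2} = 100$)
$D{\left(a \right)} = 4$ ($D{\left(a \right)} = 2 - \left(-4 + \left(4 - 2\right)\right) = 2 - \left(-4 + 2\right) = 2 - -2 = 2 + 2 = 4$)
$D{\left(5 \right)} E = 4 \cdot 100 = 400$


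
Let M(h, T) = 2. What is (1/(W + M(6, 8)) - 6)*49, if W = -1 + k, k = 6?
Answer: -287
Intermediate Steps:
W = 5 (W = -1 + 6 = 5)
(1/(W + M(6, 8)) - 6)*49 = (1/(5 + 2) - 6)*49 = (1/7 - 6)*49 = -41/7*49 = -287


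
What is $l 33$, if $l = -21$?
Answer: $-693$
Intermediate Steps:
$l 33 = \left(-21\right) 33 = -693$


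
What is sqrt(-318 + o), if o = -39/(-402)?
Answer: I*sqrt(5708266)/134 ≈ 17.83*I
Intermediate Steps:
o = 13/134 (o = -39*(-1/402) = 13/134 ≈ 0.097015)
sqrt(-318 + o) = sqrt(-318 + 13/134) = sqrt(-42599/134) = I*sqrt(5708266)/134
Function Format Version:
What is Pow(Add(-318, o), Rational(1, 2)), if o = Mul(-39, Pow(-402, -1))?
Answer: Mul(Rational(1, 134), I, Pow(5708266, Rational(1, 2))) ≈ Mul(17.830, I)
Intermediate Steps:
o = Rational(13, 134) (o = Mul(-39, Rational(-1, 402)) = Rational(13, 134) ≈ 0.097015)
Pow(Add(-318, o), Rational(1, 2)) = Pow(Add(-318, Rational(13, 134)), Rational(1, 2)) = Pow(Rational(-42599, 134), Rational(1, 2)) = Mul(Rational(1, 134), I, Pow(5708266, Rational(1, 2)))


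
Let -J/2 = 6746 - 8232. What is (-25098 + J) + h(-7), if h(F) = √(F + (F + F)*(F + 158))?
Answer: -22126 + I*√2121 ≈ -22126.0 + 46.054*I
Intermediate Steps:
J = 2972 (J = -2*(6746 - 8232) = -2*(-1486) = 2972)
h(F) = √(F + 2*F*(158 + F)) (h(F) = √(F + (2*F)*(158 + F)) = √(F + 2*F*(158 + F)))
(-25098 + J) + h(-7) = (-25098 + 2972) + √(-7*(317 + 2*(-7))) = -22126 + √(-7*(317 - 14)) = -22126 + √(-7*303) = -22126 + √(-2121) = -22126 + I*√2121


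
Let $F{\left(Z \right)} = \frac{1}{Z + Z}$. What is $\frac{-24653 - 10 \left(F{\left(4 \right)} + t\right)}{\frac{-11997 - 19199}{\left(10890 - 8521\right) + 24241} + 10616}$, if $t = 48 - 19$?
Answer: $- \frac{1327532985}{564921128} \approx -2.3499$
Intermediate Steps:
$F{\left(Z \right)} = \frac{1}{2 Z}$
$t = 29$
$\frac{-24653 - 10 \left(F{\left(4 \right)} + t\right)}{\frac{-11997 - 19199}{\left(10890 - 8521\right) + 24241} + 10616} = \frac{-24653 - 10 \left(\frac{1}{2 \cdot 4} + 29\right)}{\frac{-11997 - 19199}{\left(10890 - 8521\right) + 24241} + 10616} = \frac{-24653 - 10 \left(\frac{1}{2} \cdot \frac{1}{4} + 29\right)}{- \frac{31196}{2369 + 24241} + 10616} = \frac{-24653 - 10 \left(\frac{1}{8} + 29\right)}{- \frac{31196}{26610} + 10616} = \frac{-24653 - \frac{1165}{4}}{\left(-31196\right) \frac{1}{26610} + 10616} = \frac{-24653 - \frac{1165}{4}}{- \frac{15598}{13305} + 10616} = - \frac{99777}{4 \cdot \frac{141230282}{13305}} = \left(- \frac{99777}{4}\right) \frac{13305}{141230282} = - \frac{1327532985}{564921128}$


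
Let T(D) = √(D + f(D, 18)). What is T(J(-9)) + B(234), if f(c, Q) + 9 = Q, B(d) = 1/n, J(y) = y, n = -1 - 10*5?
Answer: -1/51 ≈ -0.019608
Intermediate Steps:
n = -51 (n = -1 - 50 = -51)
B(d) = -1/51 (B(d) = 1/(-51) = -1/51)
f(c, Q) = -9 + Q
T(D) = √(9 + D) (T(D) = √(D + (-9 + 18)) = √(D + 9) = √(9 + D))
T(J(-9)) + B(234) = √(9 - 9) - 1/51 = √0 - 1/51 = 0 - 1/51 = -1/51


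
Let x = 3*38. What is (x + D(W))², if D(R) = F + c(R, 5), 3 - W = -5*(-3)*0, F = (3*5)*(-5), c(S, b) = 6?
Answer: 2025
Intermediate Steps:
F = -75 (F = 15*(-5) = -75)
W = 3 (W = 3 - (-5*(-3))*0 = 3 - 15*0 = 3 - 1*0 = 3 + 0 = 3)
D(R) = -69 (D(R) = -75 + 6 = -69)
x = 114
(x + D(W))² = (114 - 69)² = 45² = 2025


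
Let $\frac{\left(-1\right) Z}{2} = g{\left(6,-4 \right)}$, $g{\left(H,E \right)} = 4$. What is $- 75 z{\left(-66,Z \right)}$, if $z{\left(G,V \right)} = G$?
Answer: $4950$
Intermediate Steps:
$Z = -8$ ($Z = \left(-2\right) 4 = -8$)
$- 75 z{\left(-66,Z \right)} = \left(-75\right) \left(-66\right) = 4950$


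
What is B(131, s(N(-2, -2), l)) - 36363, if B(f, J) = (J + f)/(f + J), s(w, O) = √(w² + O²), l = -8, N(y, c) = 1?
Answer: -36362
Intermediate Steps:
s(w, O) = √(O² + w²)
B(f, J) = 1 (B(f, J) = (J + f)/(J + f) = 1)
B(131, s(N(-2, -2), l)) - 36363 = 1 - 36363 = -36362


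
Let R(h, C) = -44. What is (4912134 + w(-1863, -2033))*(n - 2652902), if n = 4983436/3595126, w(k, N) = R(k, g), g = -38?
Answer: -23424558591801245720/1797563 ≈ -1.3031e+13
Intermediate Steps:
w(k, N) = -44
n = 2491718/1797563 (n = 4983436*(1/3595126) = 2491718/1797563 ≈ 1.3862)
(4912134 + w(-1863, -2033))*(n - 2652902) = (4912134 - 44)*(2491718/1797563 - 2652902) = 4912090*(-4768755986108/1797563) = -23424558591801245720/1797563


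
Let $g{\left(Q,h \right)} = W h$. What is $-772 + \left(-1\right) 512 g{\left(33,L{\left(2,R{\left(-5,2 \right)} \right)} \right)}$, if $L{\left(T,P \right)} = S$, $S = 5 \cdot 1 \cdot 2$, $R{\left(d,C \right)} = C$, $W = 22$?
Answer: $-113412$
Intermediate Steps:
$S = 10$ ($S = 5 \cdot 2 = 10$)
$L{\left(T,P \right)} = 10$
$g{\left(Q,h \right)} = 22 h$
$-772 + \left(-1\right) 512 g{\left(33,L{\left(2,R{\left(-5,2 \right)} \right)} \right)} = -772 + \left(-1\right) 512 \cdot 22 \cdot 10 = -772 - 112640 = -113412$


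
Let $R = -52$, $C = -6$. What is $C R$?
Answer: $312$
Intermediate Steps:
$C R = \left(-6\right) \left(-52\right) = 312$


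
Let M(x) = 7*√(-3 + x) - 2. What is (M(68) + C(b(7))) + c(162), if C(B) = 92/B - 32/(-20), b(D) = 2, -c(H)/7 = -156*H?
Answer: 884748/5 + 7*√65 ≈ 1.7701e+5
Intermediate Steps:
c(H) = 1092*H (c(H) = -(-1092)*H = 1092*H)
C(B) = 8/5 + 92/B (C(B) = 92/B - 32*(-1/20) = 92/B + 8/5 = 8/5 + 92/B)
M(x) = -2 + 7*√(-3 + x)
(M(68) + C(b(7))) + c(162) = ((-2 + 7*√(-3 + 68)) + (8/5 + 92/2)) + 1092*162 = ((-2 + 7*√65) + (8/5 + 92*(½))) + 176904 = ((-2 + 7*√65) + (8/5 + 46)) + 176904 = ((-2 + 7*√65) + 238/5) + 176904 = (228/5 + 7*√65) + 176904 = 884748/5 + 7*√65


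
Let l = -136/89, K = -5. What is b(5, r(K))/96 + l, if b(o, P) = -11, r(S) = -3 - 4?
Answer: -14035/8544 ≈ -1.6427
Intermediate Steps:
r(S) = -7
l = -136/89 (l = -136*1/89 = -136/89 ≈ -1.5281)
b(5, r(K))/96 + l = -11/96 - 136/89 = -14035/8544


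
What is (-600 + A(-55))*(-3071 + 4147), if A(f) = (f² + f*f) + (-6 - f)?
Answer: 5916924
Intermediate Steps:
A(f) = -6 - f + 2*f² (A(f) = (f² + f²) + (-6 - f) = 2*f² + (-6 - f) = -6 - f + 2*f²)
(-600 + A(-55))*(-3071 + 4147) = (-600 + (-6 - 1*(-55) + 2*(-55)²))*(-3071 + 4147) = (-600 + (-6 + 55 + 2*3025))*1076 = (-600 + (-6 + 55 + 6050))*1076 = (-600 + 6099)*1076 = 5499*1076 = 5916924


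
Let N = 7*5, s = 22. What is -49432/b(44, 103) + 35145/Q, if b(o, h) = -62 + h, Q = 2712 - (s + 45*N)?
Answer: -10735147/9143 ≈ -1174.1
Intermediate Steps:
N = 35
Q = 1115 (Q = 2712 - (22 + 45*35) = 2712 - (22 + 1575) = 2712 - 1*1597 = 2712 - 1597 = 1115)
-49432/b(44, 103) + 35145/Q = -49432/(-62 + 103) + 35145/1115 = -49432/41 + 35145*(1/1115) = -49432*1/41 + 7029/223 = -49432/41 + 7029/223 = -10735147/9143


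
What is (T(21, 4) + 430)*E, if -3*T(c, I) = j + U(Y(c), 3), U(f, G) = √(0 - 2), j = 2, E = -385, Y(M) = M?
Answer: -495880/3 + 385*I*√2/3 ≈ -1.6529e+5 + 181.49*I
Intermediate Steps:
U(f, G) = I*√2 (U(f, G) = √(-2) = I*√2)
T(c, I) = -⅔ - I*√2/3 (T(c, I) = -(2 + I*√2)/3 = -⅔ - I*√2/3)
(T(21, 4) + 430)*E = ((-⅔ - I*√2/3) + 430)*(-385) = (1288/3 - I*√2/3)*(-385) = -495880/3 + 385*I*√2/3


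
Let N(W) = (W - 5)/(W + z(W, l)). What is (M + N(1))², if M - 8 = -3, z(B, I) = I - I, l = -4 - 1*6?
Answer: 1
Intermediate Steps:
l = -10 (l = -4 - 6 = -10)
z(B, I) = 0
M = 5 (M = 8 - 3 = 5)
N(W) = (-5 + W)/W (N(W) = (W - 5)/(W + 0) = (-5 + W)/W)
(M + N(1))² = (5 + (-5 + 1)/1)² = (5 + 1*(-4))² = (5 - 4)² = 1² = 1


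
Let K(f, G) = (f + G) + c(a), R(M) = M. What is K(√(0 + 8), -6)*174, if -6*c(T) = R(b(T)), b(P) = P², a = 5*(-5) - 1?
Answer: -20648 + 348*√2 ≈ -20156.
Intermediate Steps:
a = -26 (a = -25 - 1 = -26)
c(T) = -T²/6
K(f, G) = -338/3 + G + f (K(f, G) = (f + G) - ⅙*(-26)² = (G + f) - ⅙*676 = (G + f) - 338/3 = -338/3 + G + f)
K(√(0 + 8), -6)*174 = (-338/3 - 6 + √(0 + 8))*174 = (-338/3 - 6 + √8)*174 = (-338/3 - 6 + 2*√2)*174 = (-356/3 + 2*√2)*174 = -20648 + 348*√2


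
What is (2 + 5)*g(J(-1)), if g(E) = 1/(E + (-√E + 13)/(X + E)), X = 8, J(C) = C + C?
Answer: 14 + 14*I*√2 ≈ 14.0 + 19.799*I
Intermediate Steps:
J(C) = 2*C
g(E) = 1/(E + (13 - √E)/(8 + E)) (g(E) = 1/(E + (-√E + 13)/(8 + E)) = 1/(E + (13 - √E)/(8 + E)))
(2 + 5)*g(J(-1)) = (2 + 5)*((8 + 2*(-1))/(13 + (2*(-1))² - √(2*(-1)) + 8*(2*(-1)))) = 7*((8 - 2)/(13 + (-2)² - √(-2) + 8*(-2))) = 7*(6/(13 + 4 - I*√2 - 16)) = 7*(6/(1 - I*√2)) = 42/(1 - I*√2)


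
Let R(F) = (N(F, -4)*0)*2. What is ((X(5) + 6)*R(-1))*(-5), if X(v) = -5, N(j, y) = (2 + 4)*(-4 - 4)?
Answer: 0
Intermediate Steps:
N(j, y) = -48 (N(j, y) = 6*(-8) = -48)
R(F) = 0 (R(F) = -48*0*2 = 0*2 = 0)
((X(5) + 6)*R(-1))*(-5) = ((-5 + 6)*0)*(-5) = (1*0)*(-5) = 0*(-5) = 0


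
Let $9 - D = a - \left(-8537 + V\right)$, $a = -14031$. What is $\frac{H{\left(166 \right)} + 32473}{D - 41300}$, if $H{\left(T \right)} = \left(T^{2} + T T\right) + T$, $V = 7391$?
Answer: $- \frac{87751}{28406} \approx -3.0892$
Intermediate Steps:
$H{\left(T \right)} = T + 2 T^{2}$ ($H{\left(T \right)} = \left(T^{2} + T^{2}\right) + T = 2 T^{2} + T = T + 2 T^{2}$)
$D = 12894$ ($D = 9 - \left(-14031 + \left(8537 - 7391\right)\right) = 9 - \left(-14031 + 1146\right) = 9 - -12885 = 9 + 12885 = 12894$)
$\frac{H{\left(166 \right)} + 32473}{D - 41300} = \frac{166 \left(1 + 2 \cdot 166\right) + 32473}{12894 - 41300} = \frac{166 \left(1 + 332\right) + 32473}{-28406} = \left(166 \cdot 333 + 32473\right) \left(- \frac{1}{28406}\right) = \left(55278 + 32473\right) \left(- \frac{1}{28406}\right) = 87751 \left(- \frac{1}{28406}\right) = - \frac{87751}{28406}$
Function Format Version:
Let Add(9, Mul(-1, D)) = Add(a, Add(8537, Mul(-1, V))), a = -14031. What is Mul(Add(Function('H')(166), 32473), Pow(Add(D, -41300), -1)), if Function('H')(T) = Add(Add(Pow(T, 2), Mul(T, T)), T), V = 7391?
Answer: Rational(-87751, 28406) ≈ -3.0892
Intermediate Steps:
Function('H')(T) = Add(T, Mul(2, Pow(T, 2))) (Function('H')(T) = Add(Add(Pow(T, 2), Pow(T, 2)), T) = Add(Mul(2, Pow(T, 2)), T) = Add(T, Mul(2, Pow(T, 2))))
D = 12894 (D = Add(9, Mul(-1, Add(-14031, Add(8537, Mul(-1, 7391))))) = Add(9, Mul(-1, Add(-14031, Add(8537, -7391)))) = Add(9, Mul(-1, Add(-14031, 1146))) = Add(9, Mul(-1, -12885)) = Add(9, 12885) = 12894)
Mul(Add(Function('H')(166), 32473), Pow(Add(D, -41300), -1)) = Mul(Add(Mul(166, Add(1, Mul(2, 166))), 32473), Pow(Add(12894, -41300), -1)) = Mul(Add(Mul(166, Add(1, 332)), 32473), Pow(-28406, -1)) = Mul(Add(Mul(166, 333), 32473), Rational(-1, 28406)) = Mul(Add(55278, 32473), Rational(-1, 28406)) = Mul(87751, Rational(-1, 28406)) = Rational(-87751, 28406)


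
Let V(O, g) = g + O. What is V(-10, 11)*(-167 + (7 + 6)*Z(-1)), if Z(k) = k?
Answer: -180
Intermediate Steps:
V(O, g) = O + g
V(-10, 11)*(-167 + (7 + 6)*Z(-1)) = (-10 + 11)*(-167 + (7 + 6)*(-1)) = 1*(-167 + 13*(-1)) = 1*(-167 - 13) = 1*(-180) = -180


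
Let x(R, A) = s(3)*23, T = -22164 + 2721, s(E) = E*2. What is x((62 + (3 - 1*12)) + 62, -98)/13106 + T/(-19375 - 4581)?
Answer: 129062943/156983668 ≈ 0.82214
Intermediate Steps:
s(E) = 2*E
T = -19443
x(R, A) = 138 (x(R, A) = (2*3)*23 = 6*23 = 138)
x((62 + (3 - 1*12)) + 62, -98)/13106 + T/(-19375 - 4581) = 138/13106 - 19443/(-19375 - 4581) = 138*(1/13106) - 19443/(-23956) = 69/6553 - 19443*(-1/23956) = 69/6553 + 19443/23956 = 129062943/156983668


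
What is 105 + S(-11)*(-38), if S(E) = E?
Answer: 523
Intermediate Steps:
105 + S(-11)*(-38) = 105 - 11*(-38) = 105 + 418 = 523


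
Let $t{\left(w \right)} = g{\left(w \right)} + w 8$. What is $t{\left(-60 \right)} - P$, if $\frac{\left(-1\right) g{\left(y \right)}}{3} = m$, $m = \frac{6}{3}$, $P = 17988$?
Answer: $-18474$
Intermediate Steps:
$m = 2$ ($m = 6 \cdot \frac{1}{3} = 2$)
$g{\left(y \right)} = -6$ ($g{\left(y \right)} = \left(-3\right) 2 = -6$)
$t{\left(w \right)} = -6 + 8 w$ ($t{\left(w \right)} = -6 + w 8 = -6 + 8 w$)
$t{\left(-60 \right)} - P = \left(-6 + 8 \left(-60\right)\right) - 17988 = \left(-6 - 480\right) - 17988 = -486 - 17988 = -18474$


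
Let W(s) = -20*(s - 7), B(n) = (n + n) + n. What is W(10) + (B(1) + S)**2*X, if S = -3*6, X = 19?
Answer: 4215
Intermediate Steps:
B(n) = 3*n (B(n) = 2*n + n = 3*n)
S = -18
W(s) = 140 - 20*s (W(s) = -20*(-7 + s) = 140 - 20*s)
W(10) + (B(1) + S)**2*X = (140 - 20*10) + (3*1 - 18)**2*19 = (140 - 200) + (3 - 18)**2*19 = -60 + (-15)**2*19 = -60 + 225*19 = -60 + 4275 = 4215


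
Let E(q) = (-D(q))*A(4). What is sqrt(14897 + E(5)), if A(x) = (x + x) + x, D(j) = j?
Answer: sqrt(14837) ≈ 121.81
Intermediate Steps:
A(x) = 3*x (A(x) = 2*x + x = 3*x)
E(q) = -12*q (E(q) = (-q)*(3*4) = -q*12 = -12*q)
sqrt(14897 + E(5)) = sqrt(14897 - 12*5) = sqrt(14897 - 60) = sqrt(14837)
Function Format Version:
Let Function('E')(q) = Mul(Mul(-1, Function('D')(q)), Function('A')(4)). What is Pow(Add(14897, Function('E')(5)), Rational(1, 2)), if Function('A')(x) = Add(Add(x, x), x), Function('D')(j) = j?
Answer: Pow(14837, Rational(1, 2)) ≈ 121.81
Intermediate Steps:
Function('A')(x) = Mul(3, x) (Function('A')(x) = Add(Mul(2, x), x) = Mul(3, x))
Function('E')(q) = Mul(-12, q) (Function('E')(q) = Mul(Mul(-1, q), Mul(3, 4)) = Mul(Mul(-1, q), 12) = Mul(-12, q))
Pow(Add(14897, Function('E')(5)), Rational(1, 2)) = Pow(Add(14897, Mul(-12, 5)), Rational(1, 2)) = Pow(Add(14897, -60), Rational(1, 2)) = Pow(14837, Rational(1, 2))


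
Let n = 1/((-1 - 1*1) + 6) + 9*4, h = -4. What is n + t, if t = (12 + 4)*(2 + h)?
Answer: 17/4 ≈ 4.2500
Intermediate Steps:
n = 145/4 (n = 1/((-1 - 1) + 6) + 36 = 1/(-2 + 6) + 36 = 1/4 + 36 = ¼ + 36 = 145/4 ≈ 36.250)
t = -32 (t = (12 + 4)*(2 - 4) = 16*(-2) = -32)
n + t = 145/4 - 32 = 17/4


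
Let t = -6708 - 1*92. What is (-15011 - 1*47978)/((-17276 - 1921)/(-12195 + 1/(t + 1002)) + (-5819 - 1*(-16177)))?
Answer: -4453738720279/732490380944 ≈ -6.0803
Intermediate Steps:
t = -6800 (t = -6708 - 92 = -6800)
(-15011 - 1*47978)/((-17276 - 1921)/(-12195 + 1/(t + 1002)) + (-5819 - 1*(-16177))) = (-15011 - 1*47978)/((-17276 - 1921)/(-12195 + 1/(-6800 + 1002)) + (-5819 - 1*(-16177))) = (-15011 - 47978)/(-19197/(-12195 + 1/(-5798)) + (-5819 + 16177)) = -62989/(-19197/(-12195 - 1/5798) + 10358) = -62989/(-19197/(-70706611/5798) + 10358) = -62989/(-19197*(-5798/70706611) + 10358) = -62989/(111304206/70706611 + 10358) = -62989/732490380944/70706611 = -62989*70706611/732490380944 = -4453738720279/732490380944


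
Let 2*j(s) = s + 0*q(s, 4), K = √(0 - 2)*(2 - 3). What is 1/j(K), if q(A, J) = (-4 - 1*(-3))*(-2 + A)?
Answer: I*√2 ≈ 1.4142*I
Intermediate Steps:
q(A, J) = 2 - A (q(A, J) = (-4 + 3)*(-2 + A) = -(-2 + A) = 2 - A)
K = -I*√2 (K = √(-2)*(-1) = (I*√2)*(-1) = -I*√2 ≈ -1.4142*I)
j(s) = s/2 (j(s) = (s + 0*(2 - s))/2 = (s + 0)/2 = s/2)
1/j(K) = 1/((-I*√2)/2) = 1/(-I*√2/2) = I*√2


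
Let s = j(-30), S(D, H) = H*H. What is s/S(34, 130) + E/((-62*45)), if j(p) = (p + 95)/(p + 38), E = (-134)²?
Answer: -3734569/580320 ≈ -6.4354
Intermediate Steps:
E = 17956
S(D, H) = H²
j(p) = (95 + p)/(38 + p)
s = 65/8 (s = (95 - 30)/(38 - 30) = 65/8 ≈ 8.1250)
s/S(34, 130) + E/((-62*45)) = 65/(8*(130²)) + 17956/((-62*45)) = (65/8)/16900 + 17956/(-2790) = (65/8)*(1/16900) + 17956*(-1/2790) = 1/2080 - 8978/1395 = -3734569/580320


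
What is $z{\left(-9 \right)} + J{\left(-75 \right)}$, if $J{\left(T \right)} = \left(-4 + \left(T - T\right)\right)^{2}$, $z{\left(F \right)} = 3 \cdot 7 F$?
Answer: $-173$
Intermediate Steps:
$z{\left(F \right)} = 21 F$
$J{\left(T \right)} = 16$ ($J{\left(T \right)} = \left(-4 + 0\right)^{2} = \left(-4\right)^{2} = 16$)
$z{\left(-9 \right)} + J{\left(-75 \right)} = 21 \left(-9\right) + 16 = -189 + 16 = -173$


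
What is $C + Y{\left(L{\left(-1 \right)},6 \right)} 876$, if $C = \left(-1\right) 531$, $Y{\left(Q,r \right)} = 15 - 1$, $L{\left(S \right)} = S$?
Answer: $11733$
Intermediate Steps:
$Y{\left(Q,r \right)} = 14$
$C = -531$
$C + Y{\left(L{\left(-1 \right)},6 \right)} 876 = -531 + 14 \cdot 876 = -531 + 12264 = 11733$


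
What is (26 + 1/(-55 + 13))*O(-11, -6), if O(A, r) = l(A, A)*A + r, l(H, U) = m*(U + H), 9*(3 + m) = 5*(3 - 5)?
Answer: -4913864/189 ≈ -25999.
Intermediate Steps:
m = -37/9 (m = -3 + (5*(3 - 5))/9 = -3 + (5*(-2))/9 = -3 + (⅑)*(-10) = -3 - 10/9 = -37/9 ≈ -4.1111)
l(H, U) = -37*H/9 - 37*U/9 (l(H, U) = -37*(U + H)/9 = -37*(H + U)/9 = -37*H/9 - 37*U/9)
O(A, r) = r - 74*A²/9 (O(A, r) = (-37*A/9 - 37*A/9)*A + r = (-74*A/9)*A + r = -74*A²/9 + r = r - 74*A²/9)
(26 + 1/(-55 + 13))*O(-11, -6) = (26 + 1/(-55 + 13))*(-6 - 74/9*(-11)²) = (26 + 1/(-42))*(-6 - 74/9*121) = (26 - 1/42)*(-6 - 8954/9) = (1091/42)*(-9008/9) = -4913864/189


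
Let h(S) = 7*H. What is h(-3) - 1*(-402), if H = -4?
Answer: 374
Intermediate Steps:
h(S) = -28 (h(S) = 7*(-4) = -28)
h(-3) - 1*(-402) = -28 - 1*(-402) = -28 + 402 = 374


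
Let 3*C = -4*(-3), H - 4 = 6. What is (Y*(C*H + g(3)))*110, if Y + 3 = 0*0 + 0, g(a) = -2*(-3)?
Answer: -15180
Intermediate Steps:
H = 10 (H = 4 + 6 = 10)
C = 4 (C = (-4*(-3))/3 = (⅓)*12 = 4)
g(a) = 6
Y = -3 (Y = -3 + (0*0 + 0) = -3 + (0 + 0) = -3 + 0 = -3)
(Y*(C*H + g(3)))*110 = -3*(4*10 + 6)*110 = -3*(40 + 6)*110 = -3*46*110 = -138*110 = -15180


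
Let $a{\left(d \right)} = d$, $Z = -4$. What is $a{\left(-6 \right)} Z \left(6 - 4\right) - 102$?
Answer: $-54$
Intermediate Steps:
$a{\left(-6 \right)} Z \left(6 - 4\right) - 102 = - 6 \left(- 4 \left(6 - 4\right)\right) - 102 = - 6 \left(\left(-4\right) 2\right) - 102 = \left(-6\right) \left(-8\right) - 102 = 48 - 102 = -54$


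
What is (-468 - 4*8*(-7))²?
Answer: 59536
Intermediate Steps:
(-468 - 4*8*(-7))² = (-468 - 32*(-7))² = (-468 + 224)² = (-244)² = 59536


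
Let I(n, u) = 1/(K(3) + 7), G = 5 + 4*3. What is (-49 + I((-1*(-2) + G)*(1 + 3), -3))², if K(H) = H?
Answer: 239121/100 ≈ 2391.2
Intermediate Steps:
G = 17 (G = 5 + 12 = 17)
I(n, u) = ⅒ (I(n, u) = 1/(3 + 7) = 1/10 = ⅒)
(-49 + I((-1*(-2) + G)*(1 + 3), -3))² = (-49 + ⅒)² = (-489/10)² = 239121/100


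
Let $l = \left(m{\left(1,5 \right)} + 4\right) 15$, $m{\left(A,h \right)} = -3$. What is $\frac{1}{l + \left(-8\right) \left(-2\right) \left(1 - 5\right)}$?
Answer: $- \frac{1}{49} \approx -0.020408$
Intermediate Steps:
$l = 15$ ($l = \left(-3 + 4\right) 15 = 1 \cdot 15 = 15$)
$\frac{1}{l + \left(-8\right) \left(-2\right) \left(1 - 5\right)} = \frac{1}{15 + \left(-8\right) \left(-2\right) \left(1 - 5\right)} = \frac{1}{15 + 16 \left(-4\right)} = \frac{1}{15 - 64} = \frac{1}{-49} = - \frac{1}{49}$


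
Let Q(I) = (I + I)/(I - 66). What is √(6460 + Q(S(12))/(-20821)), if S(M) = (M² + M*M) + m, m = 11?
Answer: √152036379865071326/4851293 ≈ 80.374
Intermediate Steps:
S(M) = 11 + 2*M² (S(M) = (M² + M*M) + 11 = (M² + M²) + 11 = 2*M² + 11 = 11 + 2*M²)
Q(I) = 2*I/(-66 + I) (Q(I) = (2*I)/(-66 + I) = 2*I/(-66 + I))
√(6460 + Q(S(12))/(-20821)) = √(6460 + (2*(11 + 2*12²)/(-66 + (11 + 2*12²)))/(-20821)) = √(6460 + (2*(11 + 2*144)/(-66 + (11 + 2*144)))*(-1/20821)) = √(6460 + (2*(11 + 288)/(-66 + (11 + 288)))*(-1/20821)) = √(6460 + (2*299/(-66 + 299))*(-1/20821)) = √(6460 + (2*299/233)*(-1/20821)) = √(6460 + (2*299*(1/233))*(-1/20821)) = √(6460 + (598/233)*(-1/20821)) = √(6460 - 598/4851293) = √(31339352182/4851293) = √152036379865071326/4851293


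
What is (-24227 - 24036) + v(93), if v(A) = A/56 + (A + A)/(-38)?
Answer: -51355273/1064 ≈ -48266.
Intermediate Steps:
v(A) = -37*A/1064 (v(A) = A*(1/56) + (2*A)*(-1/38) = A/56 - A/19 = -37*A/1064)
(-24227 - 24036) + v(93) = (-24227 - 24036) - 37/1064*93 = -48263 - 3441/1064 = -51355273/1064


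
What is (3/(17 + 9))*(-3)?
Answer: -9/26 ≈ -0.34615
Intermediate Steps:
(3/(17 + 9))*(-3) = (3/26)*(-3) = -9/26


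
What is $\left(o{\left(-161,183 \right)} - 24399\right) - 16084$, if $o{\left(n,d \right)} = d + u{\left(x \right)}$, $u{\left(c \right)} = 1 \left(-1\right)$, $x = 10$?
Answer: $-40301$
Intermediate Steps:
$u{\left(c \right)} = -1$
$o{\left(n,d \right)} = -1 + d$ ($o{\left(n,d \right)} = d - 1 = -1 + d$)
$\left(o{\left(-161,183 \right)} - 24399\right) - 16084 = \left(\left(-1 + 183\right) - 24399\right) - 16084 = \left(182 - 24399\right) - 16084 = -24217 - 16084 = -40301$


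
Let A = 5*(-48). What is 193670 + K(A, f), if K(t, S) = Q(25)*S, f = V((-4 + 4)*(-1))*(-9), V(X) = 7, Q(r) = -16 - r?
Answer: 196253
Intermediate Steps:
A = -240
f = -63 (f = 7*(-9) = -63)
K(t, S) = -41*S (K(t, S) = (-16 - 1*25)*S = (-16 - 25)*S = -41*S)
193670 + K(A, f) = 193670 - 41*(-63) = 193670 + 2583 = 196253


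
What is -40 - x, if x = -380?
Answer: 340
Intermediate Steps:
-40 - x = -40 - 1*(-380) = -40 + 380 = 340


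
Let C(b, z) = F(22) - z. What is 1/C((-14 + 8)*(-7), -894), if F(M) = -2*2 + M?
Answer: 1/912 ≈ 0.0010965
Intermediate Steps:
F(M) = -4 + M
C(b, z) = 18 - z (C(b, z) = (-4 + 22) - z = 18 - z)
1/C((-14 + 8)*(-7), -894) = 1/(18 - 1*(-894)) = 1/(18 + 894) = 1/912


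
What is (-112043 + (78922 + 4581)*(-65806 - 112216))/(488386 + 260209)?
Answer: -14865483109/748595 ≈ -19858.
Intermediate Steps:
(-112043 + (78922 + 4581)*(-65806 - 112216))/(488386 + 260209) = (-112043 + 83503*(-178022))/748595 = (-112043 - 14865371066)*(1/748595) = -14865483109*1/748595 = -14865483109/748595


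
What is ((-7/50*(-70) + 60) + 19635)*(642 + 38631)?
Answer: 3869333052/5 ≈ 7.7387e+8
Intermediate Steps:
((-7/50*(-70) + 60) + 19635)*(642 + 38631) = ((-7*1/50*(-70) + 60) + 19635)*39273 = ((-7/50*(-70) + 60) + 19635)*39273 = ((49/5 + 60) + 19635)*39273 = (349/5 + 19635)*39273 = (98524/5)*39273 = 3869333052/5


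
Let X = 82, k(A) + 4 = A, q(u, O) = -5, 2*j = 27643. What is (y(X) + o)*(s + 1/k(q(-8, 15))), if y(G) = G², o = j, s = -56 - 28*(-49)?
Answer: 162213571/6 ≈ 2.7036e+7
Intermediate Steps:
j = 27643/2 (j = (½)*27643 = 27643/2 ≈ 13822.)
k(A) = -4 + A
s = 1316 (s = -56 + 1372 = 1316)
o = 27643/2 ≈ 13822.
(y(X) + o)*(s + 1/k(q(-8, 15))) = (82² + 27643/2)*(1316 + 1/(-4 - 5)) = (6724 + 27643/2)*(1316 + 1/(-9)) = 41091*(1316 - ⅑)/2 = (41091/2)*(11843/9) = 162213571/6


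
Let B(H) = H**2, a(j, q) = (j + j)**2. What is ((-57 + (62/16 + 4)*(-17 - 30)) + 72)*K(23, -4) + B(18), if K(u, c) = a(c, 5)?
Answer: -22404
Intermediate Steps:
a(j, q) = 4*j**2 (a(j, q) = (2*j)**2 = 4*j**2)
K(u, c) = 4*c**2
((-57 + (62/16 + 4)*(-17 - 30)) + 72)*K(23, -4) + B(18) = ((-57 + (62/16 + 4)*(-17 - 30)) + 72)*(4*(-4)**2) + 18**2 = ((-57 + (62*(1/16) + 4)*(-47)) + 72)*(4*16) + 324 = ((-57 + (31/8 + 4)*(-47)) + 72)*64 + 324 = ((-57 + (63/8)*(-47)) + 72)*64 + 324 = ((-57 - 2961/8) + 72)*64 + 324 = (-3417/8 + 72)*64 + 324 = -2841/8*64 + 324 = -22728 + 324 = -22404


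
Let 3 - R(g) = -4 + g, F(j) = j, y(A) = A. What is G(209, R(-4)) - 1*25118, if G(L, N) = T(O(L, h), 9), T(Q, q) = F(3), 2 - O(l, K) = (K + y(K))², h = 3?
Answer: -25115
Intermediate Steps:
O(l, K) = 2 - 4*K² (O(l, K) = 2 - (K + K)² = 2 - (2*K)² = 2 - 4*K²)
T(Q, q) = 3
R(g) = 7 - g (R(g) = 3 - (-4 + g) = 3 + (4 - g) = 7 - g)
G(L, N) = 3
G(209, R(-4)) - 1*25118 = 3 - 1*25118 = 3 - 25118 = -25115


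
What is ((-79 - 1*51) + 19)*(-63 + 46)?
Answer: 1887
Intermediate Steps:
((-79 - 1*51) + 19)*(-63 + 46) = ((-79 - 51) + 19)*(-17) = (-130 + 19)*(-17) = -111*(-17) = 1887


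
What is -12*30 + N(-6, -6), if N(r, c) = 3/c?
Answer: -721/2 ≈ -360.50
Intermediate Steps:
-12*30 + N(-6, -6) = -12*30 + 3/(-6) = -360 + 3*(-⅙) = -360 - ½ = -721/2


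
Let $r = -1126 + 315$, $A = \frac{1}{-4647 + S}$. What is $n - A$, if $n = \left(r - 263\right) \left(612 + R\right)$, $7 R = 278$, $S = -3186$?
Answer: $- \frac{5482638971}{7833} \approx -6.9994 \cdot 10^{5}$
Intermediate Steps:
$R = \frac{278}{7}$ ($R = \frac{1}{7} \cdot 278 = \frac{278}{7} \approx 39.714$)
$A = - \frac{1}{7833}$ ($A = \frac{1}{-4647 - 3186} = \frac{1}{-7833} = - \frac{1}{7833} \approx -0.00012767$)
$r = -811$
$n = - \frac{4899588}{7}$ ($n = \left(-811 - 263\right) \left(612 + \frac{278}{7}\right) = \left(-1074\right) \frac{4562}{7} = - \frac{4899588}{7} \approx -6.9994 \cdot 10^{5}$)
$n - A = - \frac{4899588}{7} - - \frac{1}{7833} = - \frac{4899588}{7} + \frac{1}{7833} = - \frac{5482638971}{7833}$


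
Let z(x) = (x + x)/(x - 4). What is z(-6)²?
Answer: 36/25 ≈ 1.4400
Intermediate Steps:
z(x) = 2*x/(-4 + x) (z(x) = (2*x)/(-4 + x) = 2*x/(-4 + x))
z(-6)² = (2*(-6)/(-4 - 6))² = (2*(-6)/(-10))² = (2*(-6)*(-⅒))² = (6/5)² = 36/25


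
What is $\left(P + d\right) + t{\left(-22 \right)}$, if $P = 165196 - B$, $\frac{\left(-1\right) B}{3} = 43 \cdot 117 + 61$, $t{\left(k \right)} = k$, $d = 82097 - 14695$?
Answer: $247852$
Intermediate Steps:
$d = 67402$ ($d = 82097 - 14695 = 67402$)
$B = -15276$ ($B = - 3 \left(43 \cdot 117 + 61\right) = - 3 \left(5031 + 61\right) = \left(-3\right) 5092 = -15276$)
$P = 180472$ ($P = 165196 - -15276 = 165196 + 15276 = 180472$)
$\left(P + d\right) + t{\left(-22 \right)} = \left(180472 + 67402\right) - 22 = 247874 - 22 = 247852$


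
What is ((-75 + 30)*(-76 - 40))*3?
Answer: 15660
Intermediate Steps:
((-75 + 30)*(-76 - 40))*3 = -45*(-116)*3 = 5220*3 = 15660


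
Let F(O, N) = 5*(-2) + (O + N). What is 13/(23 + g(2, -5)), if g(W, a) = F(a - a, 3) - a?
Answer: 13/21 ≈ 0.61905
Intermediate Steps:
F(O, N) = -10 + N + O (F(O, N) = -10 + (N + O) = -10 + N + O)
g(W, a) = -7 - a (g(W, a) = (-10 + 3 + (a - a)) - a = (-10 + 3 + 0) - a = -7 - a)
13/(23 + g(2, -5)) = 13/(23 + (-7 - 1*(-5))) = 13/(23 + (-7 + 5)) = 13/(23 - 2) = 13/21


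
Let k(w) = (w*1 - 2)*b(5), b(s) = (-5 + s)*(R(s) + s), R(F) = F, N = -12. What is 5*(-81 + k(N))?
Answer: -405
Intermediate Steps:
b(s) = 2*s*(-5 + s) (b(s) = (-5 + s)*(s + s) = (-5 + s)*(2*s) = 2*s*(-5 + s))
k(w) = 0 (k(w) = (w*1 - 2)*(2*5*(-5 + 5)) = (w - 2)*(2*5*0) = (-2 + w)*0 = 0)
5*(-81 + k(N)) = 5*(-81 + 0) = 5*(-81) = -405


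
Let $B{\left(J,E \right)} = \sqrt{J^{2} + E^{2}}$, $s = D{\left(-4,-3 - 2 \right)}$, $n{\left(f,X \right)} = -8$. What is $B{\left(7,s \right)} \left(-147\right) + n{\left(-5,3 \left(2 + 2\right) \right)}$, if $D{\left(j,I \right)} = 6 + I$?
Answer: $-8 - 735 \sqrt{2} \approx -1047.4$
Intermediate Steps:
$s = 1$ ($s = 6 - 5 = 1$)
$B{\left(J,E \right)} = \sqrt{E^{2} + J^{2}}$
$B{\left(7,s \right)} \left(-147\right) + n{\left(-5,3 \left(2 + 2\right) \right)} = \sqrt{1^{2} + 7^{2}} \left(-147\right) - 8 = \sqrt{1 + 49} \left(-147\right) - 8 = \sqrt{50} \left(-147\right) - 8 = 5 \sqrt{2} \left(-147\right) - 8 = - 735 \sqrt{2} - 8 = -8 - 735 \sqrt{2}$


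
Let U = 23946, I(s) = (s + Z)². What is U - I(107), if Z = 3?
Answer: 11846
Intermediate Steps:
I(s) = (3 + s)² (I(s) = (s + 3)² = (3 + s)²)
U - I(107) = 23946 - (3 + 107)² = 23946 - 1*110² = 23946 - 1*12100 = 23946 - 12100 = 11846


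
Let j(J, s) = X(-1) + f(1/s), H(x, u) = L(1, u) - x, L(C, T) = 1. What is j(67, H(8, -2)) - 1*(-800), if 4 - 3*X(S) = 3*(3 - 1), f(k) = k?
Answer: 16783/21 ≈ 799.19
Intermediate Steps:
H(x, u) = 1 - x
X(S) = -⅔ (X(S) = 4/3 - (3 - 1) = 4/3 - 2 = -⅔)
j(J, s) = -⅔ + 1/s
j(67, H(8, -2)) - 1*(-800) = (-⅔ + 1/(1 - 1*8)) - 1*(-800) = (-⅔ + 1/(1 - 8)) + 800 = (-⅔ + 1/(-7)) + 800 = (-⅔ - ⅐) + 800 = -17/21 + 800 = 16783/21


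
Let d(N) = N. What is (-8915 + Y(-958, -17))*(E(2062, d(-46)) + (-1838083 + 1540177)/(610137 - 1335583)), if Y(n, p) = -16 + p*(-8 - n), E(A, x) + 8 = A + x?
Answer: -18271426660697/362723 ≈ -5.0373e+7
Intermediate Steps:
E(A, x) = -8 + A + x (E(A, x) = -8 + (A + x) = -8 + A + x)
(-8915 + Y(-958, -17))*(E(2062, d(-46)) + (-1838083 + 1540177)/(610137 - 1335583)) = (-8915 + (-16 - 8*(-17) - 1*(-958)*(-17)))*((-8 + 2062 - 46) + (-1838083 + 1540177)/(610137 - 1335583)) = (-8915 + (-16 + 136 - 16286))*(2008 - 297906/(-725446)) = (-8915 - 16166)*(2008 - 297906*(-1/725446)) = -25081*(2008 + 148953/362723) = -25081*728496737/362723 = -18271426660697/362723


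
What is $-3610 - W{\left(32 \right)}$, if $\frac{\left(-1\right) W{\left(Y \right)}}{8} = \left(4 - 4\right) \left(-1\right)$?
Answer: $-3610$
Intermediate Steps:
$W{\left(Y \right)} = 0$ ($W{\left(Y \right)} = - 8 \left(4 - 4\right) \left(-1\right) = - 8 \cdot 0 \left(-1\right) = \left(-8\right) 0 = 0$)
$-3610 - W{\left(32 \right)} = -3610 - 0 = -3610 + 0 = -3610$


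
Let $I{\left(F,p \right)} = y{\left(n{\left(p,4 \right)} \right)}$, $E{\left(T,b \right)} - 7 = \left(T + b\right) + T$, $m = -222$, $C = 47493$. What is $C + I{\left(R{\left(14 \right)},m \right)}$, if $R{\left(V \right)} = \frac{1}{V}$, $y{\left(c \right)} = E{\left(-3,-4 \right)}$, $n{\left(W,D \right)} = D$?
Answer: $47490$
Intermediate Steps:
$E{\left(T,b \right)} = 7 + b + 2 T$ ($E{\left(T,b \right)} = 7 + \left(\left(T + b\right) + T\right) = 7 + \left(b + 2 T\right) = 7 + b + 2 T$)
$y{\left(c \right)} = -3$ ($y{\left(c \right)} = 7 - 4 + 2 \left(-3\right) = 7 - 4 - 6 = -3$)
$I{\left(F,p \right)} = -3$
$C + I{\left(R{\left(14 \right)},m \right)} = 47493 - 3 = 47490$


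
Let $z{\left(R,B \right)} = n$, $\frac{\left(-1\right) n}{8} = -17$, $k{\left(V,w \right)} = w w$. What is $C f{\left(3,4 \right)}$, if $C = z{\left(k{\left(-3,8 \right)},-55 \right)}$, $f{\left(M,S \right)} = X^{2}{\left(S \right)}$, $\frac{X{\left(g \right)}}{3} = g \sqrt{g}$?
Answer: $78336$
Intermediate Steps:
$X{\left(g \right)} = 3 g^{\frac{3}{2}}$ ($X{\left(g \right)} = 3 g \sqrt{g} = 3 g^{\frac{3}{2}}$)
$f{\left(M,S \right)} = 9 S^{3}$ ($f{\left(M,S \right)} = \left(3 S^{\frac{3}{2}}\right)^{2} = 9 S^{3}$)
$k{\left(V,w \right)} = w^{2}$
$n = 136$ ($n = \left(-8\right) \left(-17\right) = 136$)
$z{\left(R,B \right)} = 136$
$C = 136$
$C f{\left(3,4 \right)} = 136 \cdot 9 \cdot 4^{3} = 136 \cdot 9 \cdot 64 = 136 \cdot 576 = 78336$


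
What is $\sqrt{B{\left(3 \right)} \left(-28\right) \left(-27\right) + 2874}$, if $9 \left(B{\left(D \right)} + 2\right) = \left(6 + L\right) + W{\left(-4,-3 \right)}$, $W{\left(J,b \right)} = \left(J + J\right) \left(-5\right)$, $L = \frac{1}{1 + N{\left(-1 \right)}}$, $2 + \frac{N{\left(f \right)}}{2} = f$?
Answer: $\frac{3 \sqrt{14470}}{5} \approx 72.175$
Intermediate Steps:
$N{\left(f \right)} = -4 + 2 f$
$L = - \frac{1}{5}$ ($L = \frac{1}{1 + \left(-4 + 2 \left(-1\right)\right)} = \frac{1}{1 - 6} = \frac{1}{-5} = - \frac{1}{5} \approx -0.2$)
$W{\left(J,b \right)} = - 10 J$ ($W{\left(J,b \right)} = 2 J \left(-5\right) = - 10 J$)
$B{\left(D \right)} = \frac{139}{45}$ ($B{\left(D \right)} = -2 + \frac{\left(6 - \frac{1}{5}\right) - -40}{9} = -2 + \frac{\frac{29}{5} + 40}{9} = -2 + \frac{1}{9} \cdot \frac{229}{5} = -2 + \frac{229}{45} = \frac{139}{45}$)
$\sqrt{B{\left(3 \right)} \left(-28\right) \left(-27\right) + 2874} = \sqrt{\frac{139}{45} \left(-28\right) \left(-27\right) + 2874} = \sqrt{\left(- \frac{3892}{45}\right) \left(-27\right) + 2874} = \sqrt{\frac{11676}{5} + 2874} = \sqrt{\frac{26046}{5}} = \frac{3 \sqrt{14470}}{5}$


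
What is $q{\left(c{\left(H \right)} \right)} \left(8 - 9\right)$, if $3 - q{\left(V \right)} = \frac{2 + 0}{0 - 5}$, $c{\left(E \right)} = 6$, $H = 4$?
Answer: $- \frac{17}{5} \approx -3.4$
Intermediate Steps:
$q{\left(V \right)} = \frac{17}{5}$ ($q{\left(V \right)} = 3 - \frac{2 + 0}{0 - 5} = 3 - \frac{2}{-5} = 3 - 2 \left(- \frac{1}{5}\right) = 3 - - \frac{2}{5} = 3 + \frac{2}{5} = \frac{17}{5}$)
$q{\left(c{\left(H \right)} \right)} \left(8 - 9\right) = \frac{17 \left(8 - 9\right)}{5} = \frac{17}{5} \left(-1\right) = - \frac{17}{5}$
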